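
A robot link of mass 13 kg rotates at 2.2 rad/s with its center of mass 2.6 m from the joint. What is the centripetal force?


F = m * omega^2 * r
= 13 * 2.2^2 * 2.6
= 13 * 4.84 * 2.6
= 163.592 N


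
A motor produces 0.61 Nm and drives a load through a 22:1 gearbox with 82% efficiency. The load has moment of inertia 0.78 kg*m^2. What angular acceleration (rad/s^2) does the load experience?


tau_out = tau_motor * N * eta
= 0.61 * 22 * 0.82 = 11.0044 Nm
alpha = tau_out / I = 11.0044 / 0.78
= 14.1082 rad/s^2


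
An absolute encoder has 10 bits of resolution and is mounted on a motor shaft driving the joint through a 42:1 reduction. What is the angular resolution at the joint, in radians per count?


counts = 2^10 = 1024
effective counts at joint = 1024 * 42 = 43008
resolution = 2*pi / 43008
= 1.4609e-04 rad/count


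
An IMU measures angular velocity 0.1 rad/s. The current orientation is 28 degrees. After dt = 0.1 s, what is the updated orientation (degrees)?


delta_theta = w * dt = 0.1 * 0.1 = 0.01 rad
= 0.573 deg
theta_new = 28 + 0.573 = 28.573 deg


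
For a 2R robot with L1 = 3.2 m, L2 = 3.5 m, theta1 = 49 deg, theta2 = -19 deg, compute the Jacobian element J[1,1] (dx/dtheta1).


J[1,1] = -L1*sin(t1) - L2*sin(t1+t2)
= -3.2*sin(49) - 3.5*sin(30)
= -4.1651


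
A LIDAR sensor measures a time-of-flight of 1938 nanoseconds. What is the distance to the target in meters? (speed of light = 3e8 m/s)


tof = 1938 ns = 1.938e-06 s
dist = c * tof / 2
= 3e8 * 1.938e-06 / 2
= 290.7 m


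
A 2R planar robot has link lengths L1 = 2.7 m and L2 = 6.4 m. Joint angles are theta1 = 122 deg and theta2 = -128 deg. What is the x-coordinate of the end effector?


Convert angles to radians: theta1 = 2.1293, theta2 = -2.234
x = L1*cos(theta1) + L2*cos(theta1+theta2)
x = -1.4308 + 6.3649
x = 4.9342


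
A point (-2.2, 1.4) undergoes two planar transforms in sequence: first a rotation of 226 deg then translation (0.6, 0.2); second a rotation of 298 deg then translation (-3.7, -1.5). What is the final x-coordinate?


After transform 1:
x1 = cos(226)*-2.2 - sin(226)*1.4 + 0.6 = 3.1353
y1 = sin(226)*-2.2 + cos(226)*1.4 + 0.2 = 0.81
After transform 2:
x2 = cos(298)*3.1353 - sin(298)*0.81 + -3.7
= -1.5128


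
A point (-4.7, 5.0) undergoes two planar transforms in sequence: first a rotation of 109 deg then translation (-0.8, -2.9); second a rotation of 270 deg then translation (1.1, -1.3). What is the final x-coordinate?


After transform 1:
x1 = cos(109)*-4.7 - sin(109)*5.0 + -0.8 = -3.9974
y1 = sin(109)*-4.7 + cos(109)*5.0 + -2.9 = -8.9718
After transform 2:
x2 = cos(270)*-3.9974 - sin(270)*-8.9718 + 1.1
= -7.8718


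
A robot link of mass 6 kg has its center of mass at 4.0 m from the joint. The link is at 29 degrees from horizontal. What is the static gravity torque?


tau = m*g*L*cos(angle)
= 6 * 9.81 * 4.0 * cos(29 deg)
= 6 * 9.81 * 4.0 * 0.8746
= 205.9205 Nm


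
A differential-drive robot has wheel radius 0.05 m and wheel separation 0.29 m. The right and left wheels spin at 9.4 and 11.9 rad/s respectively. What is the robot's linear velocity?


vR = r*wR = 0.05*9.4 = 0.47 m/s
vL = r*wL = 0.05*11.9 = 0.595 m/s
v = (vR+vL)/2 = 0.5325 m/s
omega = (vR-vL)/L = -0.431 rad/s
linear velocity = 0.5325 m/s


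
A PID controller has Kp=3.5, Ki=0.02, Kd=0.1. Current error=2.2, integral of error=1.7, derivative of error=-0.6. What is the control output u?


u = Kp*e + Ki*int(e) + Kd*de/dt
= 3.5*2.2 + 0.02*1.7 + 0.1*(-0.6)
= 7.7 + 0.034 + -0.06
= 7.674


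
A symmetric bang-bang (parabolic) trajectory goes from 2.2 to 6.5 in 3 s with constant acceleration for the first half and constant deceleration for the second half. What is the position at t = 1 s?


Symmetric rest-to-rest: each phase covers (pf-p0)/2 in time T/2. 0.5*a*(T/2)^2 = (pf-p0)/2 => a = 4*(pf-p0)/T^2
a = 4*(6.5-2.2)/3^2 = 1.9111
t = 1 is in the acceleration phase (t <= T/2).
p = p0 + 0.5*a*t^2 = 2.2 + 0.5*1.9111*1^2
= 3.1556


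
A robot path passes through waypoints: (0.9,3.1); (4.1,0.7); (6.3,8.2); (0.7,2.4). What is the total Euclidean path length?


Segment lengths:
  seg1 = sqrt((3.2)^2 + (-2.4)^2) = 4.0
  seg2 = sqrt((2.2)^2 + (7.5)^2) = 7.816
  seg3 = sqrt((-5.6)^2 + (-5.8)^2) = 8.0623
Total = 19.8783


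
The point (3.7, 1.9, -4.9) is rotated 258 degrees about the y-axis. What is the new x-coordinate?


Rotation about y-axis: x' = x*cos(theta) + z*sin(theta)
= 3.7 * -0.2079 + -4.9 * -0.9781
= 4.0236


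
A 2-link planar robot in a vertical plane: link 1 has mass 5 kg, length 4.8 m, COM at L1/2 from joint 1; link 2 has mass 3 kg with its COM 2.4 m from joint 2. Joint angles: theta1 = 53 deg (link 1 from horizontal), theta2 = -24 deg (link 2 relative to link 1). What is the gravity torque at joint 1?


Horizontal distance from joint 1 to link-1 COM:
  x_c1 = (L1/2)*cos(t1) = 2.4 * 0.6018 = 1.4444 m
Horizontal distance from joint 1 to link-2 COM:
  x_c2 = L1*cos(t1) + Lc2*cos(t1+t2)
       = 4.8*0.6018 + 2.4*0.8746 = 4.9878 m
tau1 = m1*g*x_c1 + m2*g*x_c2
     = 5*9.81*1.4444 + 3*9.81*4.9878
     = 70.8457 + 146.7909
     = 217.6366 Nm


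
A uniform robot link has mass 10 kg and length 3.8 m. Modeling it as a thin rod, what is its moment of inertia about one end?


I = (1/3) * m * L^2
= (1/3) * 10 * 3.8^2
= 0.333333 * 10 * 14.44
= 48.1333 kg*m^2


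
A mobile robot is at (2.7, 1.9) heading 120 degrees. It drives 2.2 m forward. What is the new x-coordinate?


x_new = x0 + d*cos(theta)
= 2.7 + 2.2*cos(120)
= 2.7 + -1.1
= 1.6


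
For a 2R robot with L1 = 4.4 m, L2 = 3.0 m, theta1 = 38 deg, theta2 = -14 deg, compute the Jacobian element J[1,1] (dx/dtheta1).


J[1,1] = -L1*sin(t1) - L2*sin(t1+t2)
= -4.4*sin(38) - 3.0*sin(24)
= -3.9291


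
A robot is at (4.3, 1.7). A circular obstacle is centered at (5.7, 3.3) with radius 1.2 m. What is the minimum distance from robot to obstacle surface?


center_dist = sqrt((4.3-5.7)^2 + (1.7-3.3)^2)
= sqrt(1.96 + 2.56)
= 2.126
min_dist = center_dist - radius = 2.126 - 1.2 = 0.926 m


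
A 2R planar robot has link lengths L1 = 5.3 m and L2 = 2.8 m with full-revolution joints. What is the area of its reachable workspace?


r_max = L1 + L2 = 8.1 m
r_min = |L1 - L2| = 2.5 m
Area = pi*(r_max^2 - r_min^2)
= pi*(65.61 - 6.25)
= pi * 59.36
= 186.4849 m^2


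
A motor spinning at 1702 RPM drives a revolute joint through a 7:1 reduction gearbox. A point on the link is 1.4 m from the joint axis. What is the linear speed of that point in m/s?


omega_motor = 1702 * 2*pi/60 = 178.233 rad/s
omega_joint = omega_motor / 7 = 25.4619 rad/s
v = omega_joint * r = 25.4619 * 1.4
= 35.6466 m/s


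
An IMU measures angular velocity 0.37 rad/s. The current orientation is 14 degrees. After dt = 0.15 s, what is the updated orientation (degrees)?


delta_theta = w * dt = 0.37 * 0.15 = 0.0555 rad
= 3.1799 deg
theta_new = 14 + 3.1799 = 17.1799 deg


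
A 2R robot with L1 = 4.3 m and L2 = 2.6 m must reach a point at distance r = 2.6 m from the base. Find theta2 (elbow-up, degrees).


cos(theta2) = (r^2 - L1^2 - L2^2) / (2*L1*L2)
cos(theta2) = (6.76 - 18.49 - 6.76) / 22.36
cos(theta2) = -0.826923
theta2 = 145.7839 degrees


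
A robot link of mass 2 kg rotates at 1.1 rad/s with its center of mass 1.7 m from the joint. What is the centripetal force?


F = m * omega^2 * r
= 2 * 1.1^2 * 1.7
= 2 * 1.21 * 1.7
= 4.114 N


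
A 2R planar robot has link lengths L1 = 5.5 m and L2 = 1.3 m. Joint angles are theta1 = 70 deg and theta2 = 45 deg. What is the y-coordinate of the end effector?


Convert angles to radians: theta1 = 1.2217, theta2 = 0.7854
y = L1*sin(theta1) + L2*sin(theta1+theta2)
y = 5.1683 + 1.1782
y = 6.3465


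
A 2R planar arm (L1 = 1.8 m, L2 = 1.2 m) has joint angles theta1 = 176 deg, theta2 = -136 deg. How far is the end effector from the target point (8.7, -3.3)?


End effector via forward kinematics:
x = L1*cos(t1) + L2*cos(t1+t2) = -0.8764
y = L1*sin(t1) + L2*sin(t1+t2) = 0.8969
Distance to target:
d = sqrt((8.7 - -0.8764)^2 + (-3.3 - 0.8969)^2)
= sqrt(91.7067 + 17.614)
= 10.4557 m


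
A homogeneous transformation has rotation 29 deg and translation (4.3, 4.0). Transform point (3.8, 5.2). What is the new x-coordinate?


x' = cos(theta)*px - sin(theta)*py + tx
= 0.8746*3.8 - 0.4848*5.2 + 4.3
= 5.1025


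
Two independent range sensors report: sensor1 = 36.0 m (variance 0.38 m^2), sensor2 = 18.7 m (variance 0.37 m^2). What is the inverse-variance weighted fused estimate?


w1 = (1/var1) / (1/var1 + 1/var2)
   = 2.6316 / (2.6316 + 2.7027) = 0.4933
w2 = 1 - w1 = 0.5067
fused = w1*s1 + w2*s2 = 17.76 + 9.4747
= 27.2347 m


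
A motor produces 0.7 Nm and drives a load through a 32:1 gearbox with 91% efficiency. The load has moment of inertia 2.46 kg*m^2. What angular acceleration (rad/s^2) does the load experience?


tau_out = tau_motor * N * eta
= 0.7 * 32 * 0.91 = 20.384 Nm
alpha = tau_out / I = 20.384 / 2.46
= 8.2862 rad/s^2


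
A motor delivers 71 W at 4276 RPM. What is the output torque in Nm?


omega = 4276 * 2*pi/60 = 447.7817 rad/s
tau = P / omega = 71 / 447.7817
= 0.1586 Nm


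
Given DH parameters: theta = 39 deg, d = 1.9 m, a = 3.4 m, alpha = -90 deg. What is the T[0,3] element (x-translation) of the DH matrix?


T[0,3] = a * cos(theta)
= 3.4 * cos(39 deg)
= 3.4 * 0.7771
= 2.6423


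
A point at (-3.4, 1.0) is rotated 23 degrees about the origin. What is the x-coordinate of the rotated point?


x' = x*cos(theta) - y*sin(theta)
cos(23 deg) = 0.9205, sin(23 deg) = 0.3907
x' = -3.4 * 0.9205 - 1.0 * 0.3907
= -3.1297 - 0.3907
= -3.5204


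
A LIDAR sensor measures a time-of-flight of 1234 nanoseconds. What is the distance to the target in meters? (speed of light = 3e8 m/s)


tof = 1234 ns = 1.234e-06 s
dist = c * tof / 2
= 3e8 * 1.234e-06 / 2
= 185.1 m


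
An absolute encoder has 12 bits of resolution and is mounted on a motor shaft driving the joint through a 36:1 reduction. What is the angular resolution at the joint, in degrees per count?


counts = 2^12 = 4096
effective counts at joint = 4096 * 36 = 147456
resolution = 360 / 147456
= 0.0024 deg/count


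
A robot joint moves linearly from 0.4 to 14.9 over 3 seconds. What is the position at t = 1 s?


s = t/T = 1/3 = 0.3333
p(t) = p0 + (pf-p0)*s
= 0.4 + (14.9 - 0.4) * 0.3333
= 5.2333


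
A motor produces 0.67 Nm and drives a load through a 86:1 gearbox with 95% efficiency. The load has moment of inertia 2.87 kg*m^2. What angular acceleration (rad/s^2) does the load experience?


tau_out = tau_motor * N * eta
= 0.67 * 86 * 0.95 = 54.739 Nm
alpha = tau_out / I = 54.739 / 2.87
= 19.0728 rad/s^2


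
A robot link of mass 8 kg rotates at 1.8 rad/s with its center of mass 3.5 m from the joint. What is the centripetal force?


F = m * omega^2 * r
= 8 * 1.8^2 * 3.5
= 8 * 3.24 * 3.5
= 90.72 N


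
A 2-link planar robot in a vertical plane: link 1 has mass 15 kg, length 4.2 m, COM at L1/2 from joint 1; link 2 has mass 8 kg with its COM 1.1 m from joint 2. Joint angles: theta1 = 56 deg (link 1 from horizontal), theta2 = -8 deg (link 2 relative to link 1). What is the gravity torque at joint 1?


Horizontal distance from joint 1 to link-1 COM:
  x_c1 = (L1/2)*cos(t1) = 2.1 * 0.5592 = 1.1743 m
Horizontal distance from joint 1 to link-2 COM:
  x_c2 = L1*cos(t1) + Lc2*cos(t1+t2)
       = 4.2*0.5592 + 1.1*0.6691 = 3.0847 m
tau1 = m1*g*x_c1 + m2*g*x_c2
     = 15*9.81*1.1743 + 8*9.81*3.0847
     = 172.799 + 242.0836
     = 414.8826 Nm


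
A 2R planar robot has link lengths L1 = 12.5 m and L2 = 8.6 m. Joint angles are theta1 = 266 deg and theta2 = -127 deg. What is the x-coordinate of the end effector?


Convert angles to radians: theta1 = 4.6426, theta2 = -2.2166
x = L1*cos(theta1) + L2*cos(theta1+theta2)
x = -0.872 + -6.4905
x = -7.3625


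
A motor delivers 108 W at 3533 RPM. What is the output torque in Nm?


omega = 3533 * 2*pi/60 = 369.9749 rad/s
tau = P / omega = 108 / 369.9749
= 0.2919 Nm


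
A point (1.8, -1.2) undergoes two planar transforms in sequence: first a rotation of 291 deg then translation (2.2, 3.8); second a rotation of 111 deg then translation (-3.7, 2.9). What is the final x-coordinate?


After transform 1:
x1 = cos(291)*1.8 - sin(291)*-1.2 + 2.2 = 1.7248
y1 = sin(291)*1.8 + cos(291)*-1.2 + 3.8 = 1.6895
After transform 2:
x2 = cos(111)*1.7248 - sin(111)*1.6895 + -3.7
= -5.8954


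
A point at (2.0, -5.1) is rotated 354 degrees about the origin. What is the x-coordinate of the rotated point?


x' = x*cos(theta) - y*sin(theta)
cos(354 deg) = 0.9945, sin(354 deg) = -0.1045
x' = 2.0 * 0.9945 - -5.1 * -0.1045
= 1.989 - 0.5331
= 1.4559


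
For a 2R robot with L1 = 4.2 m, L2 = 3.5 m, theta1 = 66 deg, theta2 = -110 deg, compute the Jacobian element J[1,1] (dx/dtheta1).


J[1,1] = -L1*sin(t1) - L2*sin(t1+t2)
= -4.2*sin(66) - 3.5*sin(-44)
= -1.4056


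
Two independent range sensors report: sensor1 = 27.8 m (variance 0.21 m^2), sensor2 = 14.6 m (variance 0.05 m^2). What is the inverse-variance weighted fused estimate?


w1 = (1/var1) / (1/var1 + 1/var2)
   = 4.7619 / (4.7619 + 20.0) = 0.1923
w2 = 1 - w1 = 0.8077
fused = w1*s1 + w2*s2 = 5.3462 + 11.7923
= 17.1385 m


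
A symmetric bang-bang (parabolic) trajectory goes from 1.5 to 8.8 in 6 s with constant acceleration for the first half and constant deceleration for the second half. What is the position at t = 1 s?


Symmetric rest-to-rest: each phase covers (pf-p0)/2 in time T/2. 0.5*a*(T/2)^2 = (pf-p0)/2 => a = 4*(pf-p0)/T^2
a = 4*(8.8-1.5)/6^2 = 0.8111
t = 1 is in the acceleration phase (t <= T/2).
p = p0 + 0.5*a*t^2 = 1.5 + 0.5*0.8111*1^2
= 1.9056


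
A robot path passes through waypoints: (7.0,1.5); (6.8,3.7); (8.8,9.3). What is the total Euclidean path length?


Segment lengths:
  seg1 = sqrt((-0.2)^2 + (2.2)^2) = 2.2091
  seg2 = sqrt((2.0)^2 + (5.6)^2) = 5.9464
Total = 8.1555


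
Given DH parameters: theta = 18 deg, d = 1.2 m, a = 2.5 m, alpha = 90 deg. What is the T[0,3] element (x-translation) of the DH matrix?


T[0,3] = a * cos(theta)
= 2.5 * cos(18 deg)
= 2.5 * 0.9511
= 2.3776


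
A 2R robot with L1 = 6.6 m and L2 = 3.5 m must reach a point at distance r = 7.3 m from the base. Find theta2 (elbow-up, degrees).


cos(theta2) = (r^2 - L1^2 - L2^2) / (2*L1*L2)
cos(theta2) = (53.29 - 43.56 - 12.25) / 46.2
cos(theta2) = -0.054545
theta2 = 93.1268 degrees


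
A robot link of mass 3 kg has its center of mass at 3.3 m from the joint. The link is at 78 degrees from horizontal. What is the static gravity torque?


tau = m*g*L*cos(angle)
= 3 * 9.81 * 3.3 * cos(78 deg)
= 3 * 9.81 * 3.3 * 0.2079
= 20.1922 Nm


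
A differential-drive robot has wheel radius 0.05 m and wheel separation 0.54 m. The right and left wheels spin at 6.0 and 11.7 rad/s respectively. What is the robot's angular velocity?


vR = r*wR = 0.05*6.0 = 0.3 m/s
vL = r*wL = 0.05*11.7 = 0.585 m/s
v = (vR+vL)/2 = 0.4425 m/s
omega = (vR-vL)/L = -0.5278 rad/s
angular velocity = -0.5278 rad/s


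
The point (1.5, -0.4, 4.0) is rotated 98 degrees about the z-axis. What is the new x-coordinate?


Rotation about z-axis: x' = x*cos(theta) - y*sin(theta)
= 1.5 * -0.1392 - -0.4 * 0.9903
= 0.1873


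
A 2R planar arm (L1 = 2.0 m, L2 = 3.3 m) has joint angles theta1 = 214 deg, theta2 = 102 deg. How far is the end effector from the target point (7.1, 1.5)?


End effector via forward kinematics:
x = L1*cos(t1) + L2*cos(t1+t2) = 0.7157
y = L1*sin(t1) + L2*sin(t1+t2) = -3.4108
Distance to target:
d = sqrt((7.1 - 0.7157)^2 + (1.5 - -3.4108)^2)
= sqrt(40.7587 + 24.1155)
= 8.0545 m


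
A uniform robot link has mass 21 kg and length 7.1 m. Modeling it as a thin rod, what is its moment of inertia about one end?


I = (1/3) * m * L^2
= (1/3) * 21 * 7.1^2
= 0.333333 * 21 * 50.41
= 352.87 kg*m^2


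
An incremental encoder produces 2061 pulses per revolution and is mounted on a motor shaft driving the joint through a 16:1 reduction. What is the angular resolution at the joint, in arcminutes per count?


counts per rev = 2061
effective counts at joint = 2061 * 16 = 32976
resolution = 360*60 / 32976
= 0.655 arcmin/count


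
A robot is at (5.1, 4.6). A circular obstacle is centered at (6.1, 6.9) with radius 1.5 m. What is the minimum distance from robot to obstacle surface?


center_dist = sqrt((5.1-6.1)^2 + (4.6-6.9)^2)
= sqrt(1.0 + 5.29)
= 2.508
min_dist = center_dist - radius = 2.508 - 1.5 = 1.008 m


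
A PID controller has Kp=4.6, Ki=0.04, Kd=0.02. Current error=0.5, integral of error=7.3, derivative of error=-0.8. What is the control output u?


u = Kp*e + Ki*int(e) + Kd*de/dt
= 4.6*0.5 + 0.04*7.3 + 0.02*(-0.8)
= 2.3 + 0.292 + -0.016
= 2.576


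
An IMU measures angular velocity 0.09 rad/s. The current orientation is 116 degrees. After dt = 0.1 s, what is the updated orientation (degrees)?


delta_theta = w * dt = 0.09 * 0.1 = 0.009 rad
= 0.5157 deg
theta_new = 116 + 0.5157 = 116.5157 deg


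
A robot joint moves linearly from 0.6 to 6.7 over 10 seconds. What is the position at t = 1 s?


s = t/T = 1/10 = 0.1
p(t) = p0 + (pf-p0)*s
= 0.6 + (6.7 - 0.6) * 0.1
= 1.21


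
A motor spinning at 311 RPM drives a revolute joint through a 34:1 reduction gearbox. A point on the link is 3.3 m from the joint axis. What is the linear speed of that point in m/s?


omega_motor = 311 * 2*pi/60 = 32.5678 rad/s
omega_joint = omega_motor / 34 = 0.9579 rad/s
v = omega_joint * r = 0.9579 * 3.3
= 3.161 m/s


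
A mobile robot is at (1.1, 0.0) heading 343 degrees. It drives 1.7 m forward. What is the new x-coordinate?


x_new = x0 + d*cos(theta)
= 1.1 + 1.7*cos(343)
= 1.1 + 1.6257
= 2.7257


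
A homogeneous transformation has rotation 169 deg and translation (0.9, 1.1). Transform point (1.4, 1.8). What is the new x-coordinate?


x' = cos(theta)*px - sin(theta)*py + tx
= -0.9816*1.4 - 0.1908*1.8 + 0.9
= -0.8177


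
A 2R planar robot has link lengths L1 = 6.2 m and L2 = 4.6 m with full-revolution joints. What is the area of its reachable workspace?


r_max = L1 + L2 = 10.8 m
r_min = |L1 - L2| = 1.6 m
Area = pi*(r_max^2 - r_min^2)
= pi*(116.64 - 2.56)
= pi * 114.08
= 358.3929 m^2


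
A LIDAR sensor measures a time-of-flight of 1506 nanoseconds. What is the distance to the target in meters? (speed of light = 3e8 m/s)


tof = 1506 ns = 1.506e-06 s
dist = c * tof / 2
= 3e8 * 1.506e-06 / 2
= 225.9 m


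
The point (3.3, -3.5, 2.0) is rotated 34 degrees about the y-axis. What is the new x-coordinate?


Rotation about y-axis: x' = x*cos(theta) + z*sin(theta)
= 3.3 * 0.829 + 2.0 * 0.5592
= 3.8542


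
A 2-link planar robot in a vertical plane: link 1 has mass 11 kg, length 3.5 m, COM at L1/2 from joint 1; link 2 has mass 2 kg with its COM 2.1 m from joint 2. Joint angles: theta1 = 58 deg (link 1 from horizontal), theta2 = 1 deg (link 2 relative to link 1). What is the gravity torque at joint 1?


Horizontal distance from joint 1 to link-1 COM:
  x_c1 = (L1/2)*cos(t1) = 1.75 * 0.5299 = 0.9274 m
Horizontal distance from joint 1 to link-2 COM:
  x_c2 = L1*cos(t1) + Lc2*cos(t1+t2)
       = 3.5*0.5299 + 2.1*0.515 = 2.9363 m
tau1 = m1*g*x_c1 + m2*g*x_c2
     = 11*9.81*0.9274 + 2*9.81*2.9363
     = 100.0713 + 57.6102
     = 157.6814 Nm


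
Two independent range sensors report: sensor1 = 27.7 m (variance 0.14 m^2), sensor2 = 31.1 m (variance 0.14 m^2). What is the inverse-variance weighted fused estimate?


w1 = (1/var1) / (1/var1 + 1/var2)
   = 7.1429 / (7.1429 + 7.1429) = 0.5
w2 = 1 - w1 = 0.5
fused = w1*s1 + w2*s2 = 13.85 + 15.55
= 29.4 m


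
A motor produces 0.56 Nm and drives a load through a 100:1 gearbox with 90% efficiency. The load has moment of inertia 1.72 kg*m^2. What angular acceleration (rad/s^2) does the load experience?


tau_out = tau_motor * N * eta
= 0.56 * 100 * 0.9 = 50.4 Nm
alpha = tau_out / I = 50.4 / 1.72
= 29.3023 rad/s^2


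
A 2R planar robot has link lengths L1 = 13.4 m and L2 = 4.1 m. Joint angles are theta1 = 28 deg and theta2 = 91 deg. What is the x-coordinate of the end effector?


Convert angles to radians: theta1 = 0.4887, theta2 = 1.5882
x = L1*cos(theta1) + L2*cos(theta1+theta2)
x = 11.8315 + -1.9877
x = 9.8438


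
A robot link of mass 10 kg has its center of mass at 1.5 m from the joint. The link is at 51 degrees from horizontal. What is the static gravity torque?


tau = m*g*L*cos(angle)
= 10 * 9.81 * 1.5 * cos(51 deg)
= 10 * 9.81 * 1.5 * 0.6293
= 92.6045 Nm


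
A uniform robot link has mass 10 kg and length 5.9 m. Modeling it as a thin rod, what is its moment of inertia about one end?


I = (1/3) * m * L^2
= (1/3) * 10 * 5.9^2
= 0.333333 * 10 * 34.81
= 116.0333 kg*m^2


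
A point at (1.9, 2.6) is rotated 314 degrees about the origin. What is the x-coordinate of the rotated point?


x' = x*cos(theta) - y*sin(theta)
cos(314 deg) = 0.6947, sin(314 deg) = -0.7193
x' = 1.9 * 0.6947 - 2.6 * -0.7193
= 1.3199 - -1.8703
= 3.1901


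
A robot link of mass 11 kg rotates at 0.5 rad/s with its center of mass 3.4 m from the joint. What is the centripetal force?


F = m * omega^2 * r
= 11 * 0.5^2 * 3.4
= 11 * 0.25 * 3.4
= 9.35 N


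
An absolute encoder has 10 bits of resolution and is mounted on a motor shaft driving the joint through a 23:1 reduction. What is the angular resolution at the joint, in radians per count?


counts = 2^10 = 1024
effective counts at joint = 1024 * 23 = 23552
resolution = 2*pi / 23552
= 2.6678e-04 rad/count


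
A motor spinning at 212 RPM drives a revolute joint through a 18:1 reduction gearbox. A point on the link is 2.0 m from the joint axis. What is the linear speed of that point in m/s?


omega_motor = 212 * 2*pi/60 = 22.2006 rad/s
omega_joint = omega_motor / 18 = 1.2334 rad/s
v = omega_joint * r = 1.2334 * 2.0
= 2.4667 m/s


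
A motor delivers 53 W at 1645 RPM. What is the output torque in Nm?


omega = 1645 * 2*pi/60 = 172.264 rad/s
tau = P / omega = 53 / 172.264
= 0.3077 Nm


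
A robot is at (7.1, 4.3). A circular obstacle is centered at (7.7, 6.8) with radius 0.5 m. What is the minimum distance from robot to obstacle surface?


center_dist = sqrt((7.1-7.7)^2 + (4.3-6.8)^2)
= sqrt(0.36 + 6.25)
= 2.571
min_dist = center_dist - radius = 2.571 - 0.5 = 2.071 m


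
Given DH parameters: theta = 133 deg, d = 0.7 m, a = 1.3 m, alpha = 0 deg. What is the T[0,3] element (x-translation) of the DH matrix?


T[0,3] = a * cos(theta)
= 1.3 * cos(133 deg)
= 1.3 * -0.682
= -0.8866


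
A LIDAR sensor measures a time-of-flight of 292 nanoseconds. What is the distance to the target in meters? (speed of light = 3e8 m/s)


tof = 292 ns = 2.92e-07 s
dist = c * tof / 2
= 3e8 * 2.92e-07 / 2
= 43.8 m


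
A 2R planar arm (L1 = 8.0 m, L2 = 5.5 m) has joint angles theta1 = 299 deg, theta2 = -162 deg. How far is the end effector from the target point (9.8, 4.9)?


End effector via forward kinematics:
x = L1*cos(t1) + L2*cos(t1+t2) = -0.144
y = L1*sin(t1) + L2*sin(t1+t2) = -3.246
Distance to target:
d = sqrt((9.8 - -0.144)^2 + (4.9 - -3.246)^2)
= sqrt(98.8825 + 66.3568)
= 12.8545 m


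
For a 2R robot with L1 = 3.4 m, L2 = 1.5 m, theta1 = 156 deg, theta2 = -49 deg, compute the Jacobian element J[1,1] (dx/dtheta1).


J[1,1] = -L1*sin(t1) - L2*sin(t1+t2)
= -3.4*sin(156) - 1.5*sin(107)
= -2.8174


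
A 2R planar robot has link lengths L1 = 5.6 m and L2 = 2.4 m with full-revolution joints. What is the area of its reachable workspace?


r_max = L1 + L2 = 8.0 m
r_min = |L1 - L2| = 3.2 m
Area = pi*(r_max^2 - r_min^2)
= pi*(64.0 - 10.24)
= pi * 53.76
= 168.892 m^2


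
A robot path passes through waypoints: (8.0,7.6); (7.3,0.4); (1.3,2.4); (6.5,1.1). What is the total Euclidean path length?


Segment lengths:
  seg1 = sqrt((-0.7)^2 + (-7.2)^2) = 7.2339
  seg2 = sqrt((-6.0)^2 + (2.0)^2) = 6.3246
  seg3 = sqrt((5.2)^2 + (-1.3)^2) = 5.36
Total = 18.9185


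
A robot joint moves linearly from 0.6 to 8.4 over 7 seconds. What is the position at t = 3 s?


s = t/T = 3/7 = 0.4286
p(t) = p0 + (pf-p0)*s
= 0.6 + (8.4 - 0.6) * 0.4286
= 3.9429


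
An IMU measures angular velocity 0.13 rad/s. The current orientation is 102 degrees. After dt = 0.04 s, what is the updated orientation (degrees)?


delta_theta = w * dt = 0.13 * 0.04 = 0.0052 rad
= 0.2979 deg
theta_new = 102 + 0.2979 = 102.2979 deg


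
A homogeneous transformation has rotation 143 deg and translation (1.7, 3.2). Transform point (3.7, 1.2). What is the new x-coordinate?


x' = cos(theta)*px - sin(theta)*py + tx
= -0.7986*3.7 - 0.6018*1.2 + 1.7
= -1.9771


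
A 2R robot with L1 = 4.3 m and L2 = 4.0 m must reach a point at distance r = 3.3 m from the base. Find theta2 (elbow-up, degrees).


cos(theta2) = (r^2 - L1^2 - L2^2) / (2*L1*L2)
cos(theta2) = (10.89 - 18.49 - 16.0) / 34.4
cos(theta2) = -0.686047
theta2 = 133.318 degrees


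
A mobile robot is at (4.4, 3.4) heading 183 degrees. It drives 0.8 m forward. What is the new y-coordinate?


y_new = y0 + d*sin(theta)
= 3.4 + 0.8*sin(183)
= 3.4 + -0.0419
= 3.3581


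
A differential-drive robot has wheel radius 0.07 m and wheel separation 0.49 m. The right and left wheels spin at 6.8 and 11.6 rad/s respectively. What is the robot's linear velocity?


vR = r*wR = 0.07*6.8 = 0.476 m/s
vL = r*wL = 0.07*11.6 = 0.812 m/s
v = (vR+vL)/2 = 0.644 m/s
omega = (vR-vL)/L = -0.6857 rad/s
linear velocity = 0.644 m/s


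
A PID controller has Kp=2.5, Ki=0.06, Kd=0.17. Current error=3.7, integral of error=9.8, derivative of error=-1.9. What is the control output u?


u = Kp*e + Ki*int(e) + Kd*de/dt
= 2.5*3.7 + 0.06*9.8 + 0.17*(-1.9)
= 9.25 + 0.588 + -0.323
= 9.515


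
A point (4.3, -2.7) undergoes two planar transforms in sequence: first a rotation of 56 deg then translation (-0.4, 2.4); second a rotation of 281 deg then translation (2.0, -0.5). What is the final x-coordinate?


After transform 1:
x1 = cos(56)*4.3 - sin(56)*-2.7 + -0.4 = 4.2429
y1 = sin(56)*4.3 + cos(56)*-2.7 + 2.4 = 4.455
After transform 2:
x2 = cos(281)*4.2429 - sin(281)*4.455 + 2.0
= 7.1828


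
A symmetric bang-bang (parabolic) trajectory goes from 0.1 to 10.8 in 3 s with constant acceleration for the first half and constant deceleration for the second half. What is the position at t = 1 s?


Symmetric rest-to-rest: each phase covers (pf-p0)/2 in time T/2. 0.5*a*(T/2)^2 = (pf-p0)/2 => a = 4*(pf-p0)/T^2
a = 4*(10.8-0.1)/3^2 = 4.7556
t = 1 is in the acceleration phase (t <= T/2).
p = p0 + 0.5*a*t^2 = 0.1 + 0.5*4.7556*1^2
= 2.4778


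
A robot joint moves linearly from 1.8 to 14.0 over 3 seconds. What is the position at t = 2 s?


s = t/T = 2/3 = 0.6667
p(t) = p0 + (pf-p0)*s
= 1.8 + (14.0 - 1.8) * 0.6667
= 9.9333


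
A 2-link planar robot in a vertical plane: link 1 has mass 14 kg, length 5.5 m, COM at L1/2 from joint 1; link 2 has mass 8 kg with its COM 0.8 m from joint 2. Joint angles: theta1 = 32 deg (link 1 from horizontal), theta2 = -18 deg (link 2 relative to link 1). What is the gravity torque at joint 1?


Horizontal distance from joint 1 to link-1 COM:
  x_c1 = (L1/2)*cos(t1) = 2.75 * 0.848 = 2.3321 m
Horizontal distance from joint 1 to link-2 COM:
  x_c2 = L1*cos(t1) + Lc2*cos(t1+t2)
       = 5.5*0.848 + 0.8*0.9703 = 5.4405 m
tau1 = m1*g*x_c1 + m2*g*x_c2
     = 14*9.81*2.3321 + 8*9.81*5.4405
     = 320.295 + 426.9705
     = 747.2656 Nm


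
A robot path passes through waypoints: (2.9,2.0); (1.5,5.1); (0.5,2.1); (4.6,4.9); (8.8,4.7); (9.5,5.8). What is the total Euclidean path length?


Segment lengths:
  seg1 = sqrt((-1.4)^2 + (3.1)^2) = 3.4015
  seg2 = sqrt((-1.0)^2 + (-3.0)^2) = 3.1623
  seg3 = sqrt((4.1)^2 + (2.8)^2) = 4.9649
  seg4 = sqrt((4.2)^2 + (-0.2)^2) = 4.2048
  seg5 = sqrt((0.7)^2 + (1.1)^2) = 1.3038
Total = 17.0372


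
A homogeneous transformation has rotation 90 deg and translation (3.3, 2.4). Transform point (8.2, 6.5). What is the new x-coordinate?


x' = cos(theta)*px - sin(theta)*py + tx
= 0.0*8.2 - 1.0*6.5 + 3.3
= -3.2


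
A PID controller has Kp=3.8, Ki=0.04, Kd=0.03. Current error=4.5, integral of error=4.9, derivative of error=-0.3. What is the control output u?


u = Kp*e + Ki*int(e) + Kd*de/dt
= 3.8*4.5 + 0.04*4.9 + 0.03*(-0.3)
= 17.1 + 0.196 + -0.009
= 17.287


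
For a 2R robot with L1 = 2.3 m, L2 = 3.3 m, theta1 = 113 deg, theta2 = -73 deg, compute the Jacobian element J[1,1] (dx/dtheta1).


J[1,1] = -L1*sin(t1) - L2*sin(t1+t2)
= -2.3*sin(113) - 3.3*sin(40)
= -4.2384


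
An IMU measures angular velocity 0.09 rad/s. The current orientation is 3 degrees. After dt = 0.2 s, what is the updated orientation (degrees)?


delta_theta = w * dt = 0.09 * 0.2 = 0.018 rad
= 1.0313 deg
theta_new = 3 + 1.0313 = 4.0313 deg


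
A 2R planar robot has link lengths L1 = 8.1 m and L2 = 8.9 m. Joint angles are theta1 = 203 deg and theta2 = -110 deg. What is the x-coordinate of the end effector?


Convert angles to radians: theta1 = 3.543, theta2 = -1.9199
x = L1*cos(theta1) + L2*cos(theta1+theta2)
x = -7.4561 + -0.4658
x = -7.9219


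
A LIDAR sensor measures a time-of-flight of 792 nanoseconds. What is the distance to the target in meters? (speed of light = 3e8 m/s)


tof = 792 ns = 7.92e-07 s
dist = c * tof / 2
= 3e8 * 7.92e-07 / 2
= 118.8 m


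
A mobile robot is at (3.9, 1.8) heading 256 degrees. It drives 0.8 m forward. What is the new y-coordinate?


y_new = y0 + d*sin(theta)
= 1.8 + 0.8*sin(256)
= 1.8 + -0.7762
= 1.0238


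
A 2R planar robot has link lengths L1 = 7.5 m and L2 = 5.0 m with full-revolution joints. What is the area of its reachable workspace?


r_max = L1 + L2 = 12.5 m
r_min = |L1 - L2| = 2.5 m
Area = pi*(r_max^2 - r_min^2)
= pi*(156.25 - 6.25)
= pi * 150.0
= 471.2389 m^2


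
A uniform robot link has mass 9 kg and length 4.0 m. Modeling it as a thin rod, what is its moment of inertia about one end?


I = (1/3) * m * L^2
= (1/3) * 9 * 4.0^2
= 0.333333 * 9 * 16.0
= 48.0 kg*m^2


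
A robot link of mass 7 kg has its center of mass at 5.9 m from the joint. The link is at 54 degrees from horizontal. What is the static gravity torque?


tau = m*g*L*cos(angle)
= 7 * 9.81 * 5.9 * cos(54 deg)
= 7 * 9.81 * 5.9 * 0.5878
= 238.143 Nm


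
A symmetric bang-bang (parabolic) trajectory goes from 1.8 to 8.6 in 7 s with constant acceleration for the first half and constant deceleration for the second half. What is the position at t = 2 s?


Symmetric rest-to-rest: each phase covers (pf-p0)/2 in time T/2. 0.5*a*(T/2)^2 = (pf-p0)/2 => a = 4*(pf-p0)/T^2
a = 4*(8.6-1.8)/7^2 = 0.5551
t = 2 is in the acceleration phase (t <= T/2).
p = p0 + 0.5*a*t^2 = 1.8 + 0.5*0.5551*2^2
= 2.9102


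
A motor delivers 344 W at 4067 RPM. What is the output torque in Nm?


omega = 4067 * 2*pi/60 = 425.8952 rad/s
tau = P / omega = 344 / 425.8952
= 0.8077 Nm


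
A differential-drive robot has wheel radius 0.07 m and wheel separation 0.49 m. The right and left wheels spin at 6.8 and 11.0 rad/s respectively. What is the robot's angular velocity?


vR = r*wR = 0.07*6.8 = 0.476 m/s
vL = r*wL = 0.07*11.0 = 0.77 m/s
v = (vR+vL)/2 = 0.623 m/s
omega = (vR-vL)/L = -0.6 rad/s
angular velocity = -0.6 rad/s


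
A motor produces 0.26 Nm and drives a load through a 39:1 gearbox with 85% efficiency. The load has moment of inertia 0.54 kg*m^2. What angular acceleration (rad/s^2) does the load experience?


tau_out = tau_motor * N * eta
= 0.26 * 39 * 0.85 = 8.619 Nm
alpha = tau_out / I = 8.619 / 0.54
= 15.9611 rad/s^2


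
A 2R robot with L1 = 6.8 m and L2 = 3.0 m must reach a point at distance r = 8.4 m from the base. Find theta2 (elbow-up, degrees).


cos(theta2) = (r^2 - L1^2 - L2^2) / (2*L1*L2)
cos(theta2) = (70.56 - 46.24 - 9.0) / 40.8
cos(theta2) = 0.37549
theta2 = 67.9454 degrees


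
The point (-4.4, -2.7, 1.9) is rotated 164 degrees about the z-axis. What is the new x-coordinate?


Rotation about z-axis: x' = x*cos(theta) - y*sin(theta)
= -4.4 * -0.9613 - -2.7 * 0.2756
= 4.9738


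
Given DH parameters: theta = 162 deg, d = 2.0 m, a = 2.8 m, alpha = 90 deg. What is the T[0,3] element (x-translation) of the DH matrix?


T[0,3] = a * cos(theta)
= 2.8 * cos(162 deg)
= 2.8 * -0.9511
= -2.663


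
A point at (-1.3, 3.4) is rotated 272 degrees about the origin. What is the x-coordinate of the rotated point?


x' = x*cos(theta) - y*sin(theta)
cos(272 deg) = 0.0349, sin(272 deg) = -0.9994
x' = -1.3 * 0.0349 - 3.4 * -0.9994
= -0.0454 - -3.3979
= 3.3526


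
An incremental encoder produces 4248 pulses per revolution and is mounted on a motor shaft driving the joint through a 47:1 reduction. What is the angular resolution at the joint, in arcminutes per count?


counts per rev = 4248
effective counts at joint = 4248 * 47 = 199656
resolution = 360*60 / 199656
= 0.1082 arcmin/count


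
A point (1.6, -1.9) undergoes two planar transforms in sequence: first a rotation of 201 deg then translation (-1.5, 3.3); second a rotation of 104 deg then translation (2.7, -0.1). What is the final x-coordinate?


After transform 1:
x1 = cos(201)*1.6 - sin(201)*-1.9 + -1.5 = -3.6746
y1 = sin(201)*1.6 + cos(201)*-1.9 + 3.3 = 4.5004
After transform 2:
x2 = cos(104)*-3.6746 - sin(104)*4.5004 + 2.7
= -0.7778


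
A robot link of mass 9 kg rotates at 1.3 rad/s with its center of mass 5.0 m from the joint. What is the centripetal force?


F = m * omega^2 * r
= 9 * 1.3^2 * 5.0
= 9 * 1.69 * 5.0
= 76.05 N


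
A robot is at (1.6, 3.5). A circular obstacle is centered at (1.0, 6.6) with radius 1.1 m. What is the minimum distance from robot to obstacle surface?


center_dist = sqrt((1.6-1.0)^2 + (3.5-6.6)^2)
= sqrt(0.36 + 9.61)
= 3.1575
min_dist = center_dist - radius = 3.1575 - 1.1 = 2.0575 m


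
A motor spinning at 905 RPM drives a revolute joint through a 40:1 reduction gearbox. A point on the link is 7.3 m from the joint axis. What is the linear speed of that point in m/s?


omega_motor = 905 * 2*pi/60 = 94.7714 rad/s
omega_joint = omega_motor / 40 = 2.3693 rad/s
v = omega_joint * r = 2.3693 * 7.3
= 17.2958 m/s


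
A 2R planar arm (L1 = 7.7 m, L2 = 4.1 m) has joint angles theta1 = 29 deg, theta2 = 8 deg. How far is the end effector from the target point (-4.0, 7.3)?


End effector via forward kinematics:
x = L1*cos(t1) + L2*cos(t1+t2) = 10.009
y = L1*sin(t1) + L2*sin(t1+t2) = 6.2005
Distance to target:
d = sqrt((-4.0 - 10.009)^2 + (7.3 - 6.2005)^2)
= sqrt(196.2514 + 1.209)
= 14.0521 m


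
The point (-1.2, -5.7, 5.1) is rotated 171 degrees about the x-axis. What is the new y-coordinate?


Rotation about x-axis: y' = y*cos(theta) - z*sin(theta)
= -5.7 * -0.9877 - 5.1 * 0.1564
= 4.832


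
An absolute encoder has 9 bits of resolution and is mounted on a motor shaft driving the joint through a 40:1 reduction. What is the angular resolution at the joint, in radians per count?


counts = 2^9 = 512
effective counts at joint = 512 * 40 = 20480
resolution = 2*pi / 20480
= 3.0680e-04 rad/count


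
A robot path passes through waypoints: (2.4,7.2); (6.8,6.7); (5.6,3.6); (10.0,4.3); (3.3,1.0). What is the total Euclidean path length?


Segment lengths:
  seg1 = sqrt((4.4)^2 + (-0.5)^2) = 4.4283
  seg2 = sqrt((-1.2)^2 + (-3.1)^2) = 3.3242
  seg3 = sqrt((4.4)^2 + (0.7)^2) = 4.4553
  seg4 = sqrt((-6.7)^2 + (-3.3)^2) = 7.4686
Total = 19.6764


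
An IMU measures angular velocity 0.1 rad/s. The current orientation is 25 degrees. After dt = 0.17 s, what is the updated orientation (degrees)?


delta_theta = w * dt = 0.1 * 0.17 = 0.017 rad
= 0.974 deg
theta_new = 25 + 0.974 = 25.974 deg


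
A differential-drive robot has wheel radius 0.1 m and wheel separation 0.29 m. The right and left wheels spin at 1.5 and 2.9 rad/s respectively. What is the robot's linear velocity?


vR = r*wR = 0.1*1.5 = 0.15 m/s
vL = r*wL = 0.1*2.9 = 0.29 m/s
v = (vR+vL)/2 = 0.22 m/s
omega = (vR-vL)/L = -0.4828 rad/s
linear velocity = 0.22 m/s


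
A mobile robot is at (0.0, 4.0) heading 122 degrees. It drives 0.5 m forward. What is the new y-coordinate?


y_new = y0 + d*sin(theta)
= 4.0 + 0.5*sin(122)
= 4.0 + 0.424
= 4.424


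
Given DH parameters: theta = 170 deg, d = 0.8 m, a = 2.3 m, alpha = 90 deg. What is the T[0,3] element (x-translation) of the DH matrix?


T[0,3] = a * cos(theta)
= 2.3 * cos(170 deg)
= 2.3 * -0.9848
= -2.2651


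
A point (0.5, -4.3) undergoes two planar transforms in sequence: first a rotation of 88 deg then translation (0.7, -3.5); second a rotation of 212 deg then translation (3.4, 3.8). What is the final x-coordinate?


After transform 1:
x1 = cos(88)*0.5 - sin(88)*-4.3 + 0.7 = 5.0148
y1 = sin(88)*0.5 + cos(88)*-4.3 + -3.5 = -3.1504
After transform 2:
x2 = cos(212)*5.0148 - sin(212)*-3.1504 + 3.4
= -2.5223


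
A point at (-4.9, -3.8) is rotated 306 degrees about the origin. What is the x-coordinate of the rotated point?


x' = x*cos(theta) - y*sin(theta)
cos(306 deg) = 0.5878, sin(306 deg) = -0.809
x' = -4.9 * 0.5878 - -3.8 * -0.809
= -2.8801 - 3.0743
= -5.9544


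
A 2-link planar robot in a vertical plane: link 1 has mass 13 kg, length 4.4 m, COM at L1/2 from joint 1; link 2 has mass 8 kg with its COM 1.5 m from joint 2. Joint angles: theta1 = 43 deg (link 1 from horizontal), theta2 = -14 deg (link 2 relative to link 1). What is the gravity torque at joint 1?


Horizontal distance from joint 1 to link-1 COM:
  x_c1 = (L1/2)*cos(t1) = 2.2 * 0.7314 = 1.609 m
Horizontal distance from joint 1 to link-2 COM:
  x_c2 = L1*cos(t1) + Lc2*cos(t1+t2)
       = 4.4*0.7314 + 1.5*0.8746 = 4.5299 m
tau1 = m1*g*x_c1 + m2*g*x_c2
     = 13*9.81*1.609 + 8*9.81*4.5299
     = 205.193 + 355.5054
     = 560.6984 Nm


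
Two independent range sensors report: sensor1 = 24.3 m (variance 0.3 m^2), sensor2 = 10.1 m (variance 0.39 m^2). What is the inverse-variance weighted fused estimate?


w1 = (1/var1) / (1/var1 + 1/var2)
   = 3.3333 / (3.3333 + 2.5641) = 0.5652
w2 = 1 - w1 = 0.4348
fused = w1*s1 + w2*s2 = 13.7348 + 4.3913
= 18.1261 m


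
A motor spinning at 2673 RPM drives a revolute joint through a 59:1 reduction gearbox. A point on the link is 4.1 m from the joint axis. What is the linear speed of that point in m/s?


omega_motor = 2673 * 2*pi/60 = 279.9159 rad/s
omega_joint = omega_motor / 59 = 4.7443 rad/s
v = omega_joint * r = 4.7443 * 4.1
= 19.4518 m/s


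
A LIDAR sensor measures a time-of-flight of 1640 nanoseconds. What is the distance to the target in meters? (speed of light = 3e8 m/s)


tof = 1640 ns = 1.64e-06 s
dist = c * tof / 2
= 3e8 * 1.64e-06 / 2
= 246.0 m


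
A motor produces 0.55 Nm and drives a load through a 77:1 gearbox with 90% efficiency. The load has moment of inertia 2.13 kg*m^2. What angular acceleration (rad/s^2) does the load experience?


tau_out = tau_motor * N * eta
= 0.55 * 77 * 0.9 = 38.115 Nm
alpha = tau_out / I = 38.115 / 2.13
= 17.8944 rad/s^2


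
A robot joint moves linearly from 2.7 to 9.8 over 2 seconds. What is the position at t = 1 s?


s = t/T = 1/2 = 0.5
p(t) = p0 + (pf-p0)*s
= 2.7 + (9.8 - 2.7) * 0.5
= 6.25


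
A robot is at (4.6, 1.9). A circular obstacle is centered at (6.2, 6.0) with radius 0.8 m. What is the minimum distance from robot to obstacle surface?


center_dist = sqrt((4.6-6.2)^2 + (1.9-6.0)^2)
= sqrt(2.56 + 16.81)
= 4.4011
min_dist = center_dist - radius = 4.4011 - 0.8 = 3.6011 m


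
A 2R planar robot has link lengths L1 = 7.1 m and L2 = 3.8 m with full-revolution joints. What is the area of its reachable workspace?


r_max = L1 + L2 = 10.9 m
r_min = |L1 - L2| = 3.3 m
Area = pi*(r_max^2 - r_min^2)
= pi*(118.81 - 10.89)
= pi * 107.92
= 339.0407 m^2


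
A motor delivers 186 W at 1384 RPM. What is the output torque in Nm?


omega = 1384 * 2*pi/60 = 144.9321 rad/s
tau = P / omega = 186 / 144.9321
= 1.2834 Nm


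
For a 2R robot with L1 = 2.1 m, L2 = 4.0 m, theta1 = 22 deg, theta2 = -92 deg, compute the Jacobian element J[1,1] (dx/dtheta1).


J[1,1] = -L1*sin(t1) - L2*sin(t1+t2)
= -2.1*sin(22) - 4.0*sin(-70)
= 2.9721
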